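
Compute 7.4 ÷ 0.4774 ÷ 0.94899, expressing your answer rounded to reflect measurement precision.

7.4 ÷ 0.4774 ÷ 0.94899 = 16.3338163773…
Multiplication/division keeps the fewest significant figures: 7.4 → 2 s.f., 0.4774 → 4 s.f., 0.94899 → 5 s.f.; limit is 2.
Rounded to 2 significant figures: 16.

16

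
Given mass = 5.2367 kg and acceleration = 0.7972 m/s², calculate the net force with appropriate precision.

4.175 N

net force = 5.2367 kg × 0.7972 m/s² = 4.17469724 N.
5.2367 has 5 significant figures; 0.7972 has 4.
Division/multiplication keeps the fewest: 4 significant figures.
Rounded: 4.175 N.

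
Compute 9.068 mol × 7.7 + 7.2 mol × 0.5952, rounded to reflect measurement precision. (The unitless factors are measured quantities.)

9.068 × 7.7 = 69.8236 → 7.0 × 10^1 mol (2 s.f., last digit at the 10^0 place).
7.2 × 0.5952 = 4.28544 → 4.3 mol (2 s.f., last digit at the 10^-1 place).
Sum: 74.10904 mol; keep the coarser place, 10^0.
Result: 74 mol.

74 mol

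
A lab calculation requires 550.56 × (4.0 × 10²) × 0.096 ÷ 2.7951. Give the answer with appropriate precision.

550.56 × (4.0 × 10²) × 0.096 ÷ 2.7951 = 7563.77374691…
Multiplication/division keeps the fewest significant figures: 550.56 → 5 s.f., 4.0 × 10² → 2 s.f., 0.096 → 2 s.f., 2.7951 → 5 s.f.; limit is 2.
Rounded to 2 significant figures: 7.6 × 10³.

7.6 × 10³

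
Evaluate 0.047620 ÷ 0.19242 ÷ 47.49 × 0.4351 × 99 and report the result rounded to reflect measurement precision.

2.2 × 10^-1

0.047620 ÷ 0.19242 ÷ 47.49 × 0.4351 × 99 = 0.224471541545…
Multiplication/division keeps the fewest significant figures: 0.047620 → 5 s.f., 0.19242 → 5 s.f., 47.49 → 4 s.f., 0.4351 → 4 s.f., 99 → 2 s.f.; limit is 2.
Rounded to 2 significant figures: 2.2 × 10^-1.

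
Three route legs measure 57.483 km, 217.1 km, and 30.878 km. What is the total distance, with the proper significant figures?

57.483 km + 217.1 km + 30.878 km = 305.461 km.
Addition/subtraction keeps the fewest decimal places: 57.483 → 3 decimal places, 217.1 → 1 decimal place, 30.878 → 3 decimal places; limit is 1.
Rounded to 1 decimal place: 305.5 km.

305.5 km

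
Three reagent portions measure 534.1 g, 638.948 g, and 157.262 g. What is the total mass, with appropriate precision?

534.1 g + 638.948 g + 157.262 g = 1330.310 g.
Addition/subtraction keeps the fewest decimal places: 534.1 → 1 decimal place, 638.948 → 3 decimal places, 157.262 → 3 decimal places; limit is 1.
Rounded to 1 decimal place: 1.3303 × 10^3 g.

1.3303 × 10^3 g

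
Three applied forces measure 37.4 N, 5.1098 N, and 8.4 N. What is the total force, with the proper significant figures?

50.9 N

37.4 N + 5.1098 N + 8.4 N = 50.9098 N.
Addition/subtraction keeps the fewest decimal places: 37.4 → 1 decimal place, 5.1098 → 4 decimal places, 8.4 → 1 decimal place; limit is 1.
Rounded to 1 decimal place: 50.9 N.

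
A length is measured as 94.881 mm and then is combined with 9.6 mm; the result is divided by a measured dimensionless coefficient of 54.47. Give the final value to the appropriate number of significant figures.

94.881 mm + 9.6 mm = 104.481 mm; the sum is limited to 1 decimal place (4 s.f.).
Carrying full precision, 104.481 ÷ 54.47 = 1.91813842482… mm; 54.47 has 4 s.f., so the result keeps min(4, 4) = 4 s.f.
Rounded to 4 significant figures: 1.918 mm.

1.918 mm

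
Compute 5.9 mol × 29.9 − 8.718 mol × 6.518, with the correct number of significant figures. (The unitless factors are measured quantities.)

5.9 × 29.9 = 176.41 → 1.8 × 10^2 mol (2 s.f., last digit at the 10^1 place).
8.718 × 6.518 = 56.823924 → 56.82 mol (4 s.f., last digit at the 10^-2 place).
Difference: 119.586076 mol; keep the coarser place, 10^1.
Result: 1.2 × 10^2 mol.

1.2 × 10^2 mol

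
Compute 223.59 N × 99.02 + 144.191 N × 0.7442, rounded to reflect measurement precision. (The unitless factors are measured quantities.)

223.59 × 99.02 = 22139.8818 → 2.214 × 10⁴ N (4 s.f., last digit at the 10^1 place).
144.191 × 0.7442 = 107.3069422 → 107.3 N (4 s.f., last digit at the 10^-1 place).
Sum: 22247.1887422 N; keep the coarser place, 10^1.
Result: 2.225 × 10⁴ N.

2.225 × 10⁴ N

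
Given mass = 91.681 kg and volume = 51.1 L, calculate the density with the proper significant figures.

1.79 kg/L

density = 91.681 kg ÷ 51.1 L = 1.79414872798… kg/L.
91.681 has 5 significant figures; 51.1 has 3.
Division/multiplication keeps the fewest: 3 significant figures.
Rounded: 1.79 kg/L.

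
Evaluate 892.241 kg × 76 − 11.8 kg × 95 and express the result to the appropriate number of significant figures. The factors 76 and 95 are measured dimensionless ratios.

892.241 × 76 = 67810.316 → 6.8 × 10^4 kg (2 s.f., last digit at the 10^3 place).
11.8 × 95 = 1121 → 1.1 × 10^3 kg (2 s.f., last digit at the 10^2 place).
Difference: 66689.316 kg; keep the coarser place, 10^3.
Result: 6.7 × 10^4 kg.

6.7 × 10^4 kg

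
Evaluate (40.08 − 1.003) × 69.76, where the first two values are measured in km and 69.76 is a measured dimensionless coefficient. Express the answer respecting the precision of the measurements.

40.08 km − 1.003 km = 39.077 km; the difference is limited to 2 decimal places (4 s.f.).
Carrying full precision, 39.077 × 69.76 = 2726.01152 km; 69.76 has 4 s.f., so the result keeps min(4, 4) = 4 s.f.
Rounded to 4 significant figures: 2726 km.

2726 km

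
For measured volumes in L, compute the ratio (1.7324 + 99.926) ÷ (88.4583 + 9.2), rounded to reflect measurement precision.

1.7324 + 99.926 = 101.6584, limited to 3 d.p. → 6 s.f.; 88.4583 + 9.2 = 97.6583, limited to 1 d.p. → 3 s.f.
Carrying full precision, 101.6584 ÷ 97.6583 = 1.04096016416…; keep min(6, 3) = 3 s.f.
Rounded to 3 significant figures: 1.04.

1.04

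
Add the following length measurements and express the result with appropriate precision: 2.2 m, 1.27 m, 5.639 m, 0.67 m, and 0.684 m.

10.5 m

2.2 m + 1.27 m + 5.639 m + 0.67 m + 0.684 m = 10.463 m.
Addition/subtraction keeps the fewest decimal places: 2.2 → 1 decimal place, 1.27 → 2 decimal places, 5.639 → 3 decimal places, 0.67 → 2 decimal places, 0.684 → 3 decimal places; limit is 1.
Rounded to 1 decimal place: 10.5 m.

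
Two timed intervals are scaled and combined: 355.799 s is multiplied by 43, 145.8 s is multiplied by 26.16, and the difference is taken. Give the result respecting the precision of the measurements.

1.1 × 10⁴ s

355.799 × 43 = 15299.357 → 1.5 × 10⁴ s (2 s.f., last digit at the 10^3 place).
145.8 × 26.16 = 3814.128 → 3814 s (4 s.f., last digit at the 10^0 place).
Difference: 11485.229 s; keep the coarser place, 10^3.
Result: 1.1 × 10⁴ s.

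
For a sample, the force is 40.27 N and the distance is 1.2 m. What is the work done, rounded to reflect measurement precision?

48 J

work done = 40.27 N × 1.2 m = 48.324 J.
40.27 has 4 significant figures; 1.2 has 2.
Division/multiplication keeps the fewest: 2 significant figures.
Rounded: 48 J.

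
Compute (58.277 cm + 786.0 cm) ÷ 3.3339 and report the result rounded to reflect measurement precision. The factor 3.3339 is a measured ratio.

253.2 cm

58.277 cm + 786.0 cm = 844.277 cm; the sum is limited to 1 decimal place (4 s.f.).
Carrying full precision, 844.277 ÷ 3.3339 = 253.240049192… cm; 3.3339 has 5 s.f., so the result keeps min(4, 5) = 4 s.f.
Rounded to 4 significant figures: 253.2 cm.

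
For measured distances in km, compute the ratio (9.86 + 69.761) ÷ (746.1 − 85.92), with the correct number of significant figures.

9.86 + 69.761 = 79.621, limited to 2 d.p. → 4 s.f.; 746.1 − 85.92 = 660.18, limited to 1 d.p. → 4 s.f.
Carrying full precision, 79.621 ÷ 660.18 = 0.120604986519…; keep min(4, 4) = 4 s.f.
Rounded to 4 significant figures: 0.1206.

0.1206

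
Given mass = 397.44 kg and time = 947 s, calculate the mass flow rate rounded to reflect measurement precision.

mass flow rate = 397.44 kg ÷ 947 s = 0.419683210137… kg/s.
397.44 has 5 significant figures; 947 has 3.
Division/multiplication keeps the fewest: 3 significant figures.
Rounded: 0.420 kg/s.

0.420 kg/s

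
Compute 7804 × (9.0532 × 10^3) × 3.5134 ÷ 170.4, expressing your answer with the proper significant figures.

7804 × (9.0532 × 10^3) × 3.5134 ÷ 170.4 = 1456724.35749…
Multiplication/division keeps the fewest significant figures: 7804 → 4 s.f., 9.0532 × 10^3 → 5 s.f., 3.5134 → 5 s.f., 170.4 → 4 s.f.; limit is 4.
Rounded to 4 significant figures: 1.457 × 10^6.

1.457 × 10^6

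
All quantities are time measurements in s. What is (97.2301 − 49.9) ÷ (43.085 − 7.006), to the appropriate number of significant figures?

1.31

97.2301 − 49.9 = 47.3301, limited to 1 d.p. → 3 s.f.; 43.085 − 7.006 = 36.079, limited to 3 d.p. → 5 s.f.
Carrying full precision, 47.3301 ÷ 36.079 = 1.31184622634…; keep min(3, 5) = 3 s.f.
Rounded to 3 significant figures: 1.31.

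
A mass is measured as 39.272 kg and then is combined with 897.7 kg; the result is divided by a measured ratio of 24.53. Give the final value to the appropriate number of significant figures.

38.20 kg

39.272 kg + 897.7 kg = 936.972 kg; the sum is limited to 1 decimal place (4 s.f.).
Carrying full precision, 936.972 ÷ 24.53 = 38.1969832858… kg; 24.53 has 4 s.f., so the result keeps min(4, 4) = 4 s.f.
Rounded to 4 significant figures: 38.20 kg.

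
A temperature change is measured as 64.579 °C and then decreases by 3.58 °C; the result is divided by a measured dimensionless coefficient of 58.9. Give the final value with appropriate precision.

64.579 °C − 3.58 °C = 60.999 °C; the difference is limited to 2 decimal places (4 s.f.).
Carrying full precision, 60.999 ÷ 58.9 = 1.03563667233… °C; 58.9 has 3 s.f., so the result keeps min(4, 3) = 3 s.f.
Rounded to 3 significant figures: 1.04 °C.

1.04 °C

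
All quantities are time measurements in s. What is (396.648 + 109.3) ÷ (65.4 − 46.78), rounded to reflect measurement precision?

396.648 + 109.3 = 505.948, limited to 1 d.p. → 4 s.f.; 65.4 − 46.78 = 18.62, limited to 1 d.p. → 3 s.f.
Carrying full precision, 505.948 ÷ 18.62 = 27.1722878625…; keep min(4, 3) = 3 s.f.
Rounded to 3 significant figures: 27.2.

27.2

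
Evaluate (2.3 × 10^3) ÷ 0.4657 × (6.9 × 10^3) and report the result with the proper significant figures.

3.4 × 10^7

(2.3 × 10^3) ÷ 0.4657 × (6.9 × 10^3) = 34077732.4458…
Multiplication/division keeps the fewest significant figures: 2.3 × 10^3 → 2 s.f., 0.4657 → 4 s.f., 6.9 × 10^3 → 2 s.f.; limit is 2.
Rounded to 2 significant figures: 3.4 × 10^7.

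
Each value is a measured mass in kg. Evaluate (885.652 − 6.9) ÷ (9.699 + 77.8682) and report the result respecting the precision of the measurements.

885.652 − 6.9 = 878.752, limited to 1 d.p. → 4 s.f.; 9.699 + 77.8682 = 87.5672, limited to 3 d.p. → 5 s.f.
Carrying full precision, 878.752 ÷ 87.5672 = 10.0351729871…; keep min(4, 5) = 4 s.f.
Rounded to 4 significant figures: 10.04.

10.04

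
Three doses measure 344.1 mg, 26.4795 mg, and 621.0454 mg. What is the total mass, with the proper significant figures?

344.1 mg + 26.4795 mg + 621.0454 mg = 991.6249 mg.
Addition/subtraction keeps the fewest decimal places: 344.1 → 1 decimal place, 26.4795 → 4 decimal places, 621.0454 → 4 decimal places; limit is 1.
Rounded to 1 decimal place: 991.6 mg.

991.6 mg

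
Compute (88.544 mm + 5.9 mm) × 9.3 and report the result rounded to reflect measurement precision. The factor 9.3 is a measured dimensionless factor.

8.8 × 10^2 mm

88.544 mm + 5.9 mm = 94.444 mm; the sum is limited to 1 decimal place (3 s.f.).
Carrying full precision, 94.444 × 9.3 = 878.3292 mm; 9.3 has 2 s.f., so the result keeps min(3, 2) = 2 s.f.
Rounded to 2 significant figures: 8.8 × 10^2 mm.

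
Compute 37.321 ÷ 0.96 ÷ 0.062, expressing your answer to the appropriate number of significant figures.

6.3 × 10²

37.321 ÷ 0.96 ÷ 0.062 = 627.032930108…
Multiplication/division keeps the fewest significant figures: 37.321 → 5 s.f., 0.96 → 2 s.f., 0.062 → 2 s.f.; limit is 2.
Rounded to 2 significant figures: 6.3 × 10².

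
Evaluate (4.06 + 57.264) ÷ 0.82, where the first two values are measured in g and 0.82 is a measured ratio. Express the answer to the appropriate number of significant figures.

4.06 g + 57.264 g = 61.324 g; the sum is limited to 2 decimal places (4 s.f.).
Carrying full precision, 61.324 ÷ 0.82 = 74.7853658537… g; 0.82 has 2 s.f., so the result keeps min(4, 2) = 2 s.f.
Rounded to 2 significant figures: 75 g.

75 g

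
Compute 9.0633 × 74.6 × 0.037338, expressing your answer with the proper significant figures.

9.0633 × 74.6 × 0.037338 = 25.2450499568…
Multiplication/division keeps the fewest significant figures: 9.0633 → 5 s.f., 74.6 → 3 s.f., 0.037338 → 5 s.f.; limit is 3.
Rounded to 3 significant figures: 25.2.

25.2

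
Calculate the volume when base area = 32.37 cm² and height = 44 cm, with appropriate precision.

1.4 × 10^3 cm³

volume = 32.37 cm² × 44 cm = 1424.28 cm³.
32.37 has 4 significant figures; 44 has 2.
Division/multiplication keeps the fewest: 2 significant figures.
Rounded: 1.4 × 10^3 cm³.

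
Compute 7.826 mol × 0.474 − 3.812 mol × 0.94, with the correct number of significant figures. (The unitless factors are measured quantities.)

0.1 mol

7.826 × 0.474 = 3.709524 → 3.71 mol (3 s.f., last digit at the 10^-2 place).
3.812 × 0.94 = 3.58328 → 3.6 mol (2 s.f., last digit at the 10^-1 place).
Difference: 0.126244 mol; keep the coarser place, 10^-1.
Result: 0.1 mol.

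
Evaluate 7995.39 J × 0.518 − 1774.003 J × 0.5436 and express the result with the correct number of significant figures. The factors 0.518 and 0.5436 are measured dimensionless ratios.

3.18 × 10³ J

7995.39 × 0.518 = 4141.61202 → 4.14 × 10³ J (3 s.f., last digit at the 10^1 place).
1774.003 × 0.5436 = 964.3480308 → 964.3 J (4 s.f., last digit at the 10^-1 place).
Difference: 3177.2639892 J; keep the coarser place, 10^1.
Result: 3.18 × 10³ J.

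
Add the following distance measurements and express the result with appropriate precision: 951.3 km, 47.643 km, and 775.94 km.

1774.9 km

951.3 km + 47.643 km + 775.94 km = 1774.883 km.
Addition/subtraction keeps the fewest decimal places: 951.3 → 1 decimal place, 47.643 → 3 decimal places, 775.94 → 2 decimal places; limit is 1.
Rounded to 1 decimal place: 1774.9 km.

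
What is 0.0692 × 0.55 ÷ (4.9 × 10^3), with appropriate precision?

7.8 × 10^-6

0.0692 × 0.55 ÷ (4.9 × 10^3) = 0.00000776734693878…
Multiplication/division keeps the fewest significant figures: 0.0692 → 3 s.f., 0.55 → 2 s.f., 4.9 × 10^3 → 2 s.f.; limit is 2.
Rounded to 2 significant figures: 7.8 × 10^-6.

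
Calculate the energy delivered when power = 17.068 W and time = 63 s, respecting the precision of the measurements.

energy delivered = 17.068 W × 63 s = 1075.284 J.
17.068 has 5 significant figures; 63 has 2.
Division/multiplication keeps the fewest: 2 significant figures.
Rounded: 1.1 × 10^3 J.

1.1 × 10^3 J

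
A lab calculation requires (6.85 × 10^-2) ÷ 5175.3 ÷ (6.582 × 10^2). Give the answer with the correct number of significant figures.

2.01 × 10^-8

(6.85 × 10^-2) ÷ 5175.3 ÷ (6.582 × 10^2) = 2.01093097456 × 10^-8…
Multiplication/division keeps the fewest significant figures: 6.85 × 10^-2 → 3 s.f., 5175.3 → 5 s.f., 6.582 × 10^2 → 4 s.f.; limit is 3.
Rounded to 3 significant figures: 2.01 × 10^-8.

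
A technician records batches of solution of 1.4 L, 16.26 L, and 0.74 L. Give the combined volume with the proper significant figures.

1.4 L + 16.26 L + 0.74 L = 18.40 L.
Addition/subtraction keeps the fewest decimal places: 1.4 → 1 decimal place, 16.26 → 2 decimal places, 0.74 → 2 decimal places; limit is 1.
Rounded to 1 decimal place: 18.4 L.

18.4 L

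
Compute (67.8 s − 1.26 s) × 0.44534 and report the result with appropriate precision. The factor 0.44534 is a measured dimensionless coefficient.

67.8 s − 1.26 s = 66.54 s; the difference is limited to 1 decimal place (3 s.f.).
Carrying full precision, 66.54 × 0.44534 = 29.6329236 s; 0.44534 has 5 s.f., so the result keeps min(3, 5) = 3 s.f.
Rounded to 3 significant figures: 29.6 s.

29.6 s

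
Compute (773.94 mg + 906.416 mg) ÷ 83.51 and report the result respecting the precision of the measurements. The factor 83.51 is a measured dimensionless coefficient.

773.94 mg + 906.416 mg = 1680.356 mg; the sum is limited to 2 decimal places (6 s.f.).
Carrying full precision, 1680.356 ÷ 83.51 = 20.1216141779… mg; 83.51 has 4 s.f., so the result keeps min(6, 4) = 4 s.f.
Rounded to 4 significant figures: 20.12 mg.

20.12 mg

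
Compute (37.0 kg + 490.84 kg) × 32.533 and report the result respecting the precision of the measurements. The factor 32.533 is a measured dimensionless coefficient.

1.717 × 10^4 kg

37.0 kg + 490.84 kg = 527.84 kg; the sum is limited to 1 decimal place (4 s.f.).
Carrying full precision, 527.84 × 32.533 = 17172.21872 kg; 32.533 has 5 s.f., so the result keeps min(4, 5) = 4 s.f.
Rounded to 4 significant figures: 1.717 × 10^4 kg.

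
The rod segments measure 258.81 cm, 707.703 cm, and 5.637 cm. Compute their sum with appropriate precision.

258.81 cm + 707.703 cm + 5.637 cm = 972.150 cm.
Addition/subtraction keeps the fewest decimal places: 258.81 → 2 decimal places, 707.703 → 3 decimal places, 5.637 → 3 decimal places; limit is 2.
Rounded to 2 decimal places: 972.15 cm.

972.15 cm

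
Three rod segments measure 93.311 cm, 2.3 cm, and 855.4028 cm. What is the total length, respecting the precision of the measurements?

951.0 cm

93.311 cm + 2.3 cm + 855.4028 cm = 951.0138 cm.
Addition/subtraction keeps the fewest decimal places: 93.311 → 3 decimal places, 2.3 → 1 decimal place, 855.4028 → 4 decimal places; limit is 1.
Rounded to 1 decimal place: 951.0 cm.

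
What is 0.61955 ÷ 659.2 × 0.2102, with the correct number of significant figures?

1.976 × 10⁻⁴

0.61955 ÷ 659.2 × 0.2102 = 0.000197556750607…
Multiplication/division keeps the fewest significant figures: 0.61955 → 5 s.f., 659.2 → 4 s.f., 0.2102 → 4 s.f.; limit is 4.
Rounded to 4 significant figures: 1.976 × 10⁻⁴.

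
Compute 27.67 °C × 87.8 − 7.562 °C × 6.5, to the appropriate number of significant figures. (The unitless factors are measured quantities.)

27.67 × 87.8 = 2429.426 → 2.43 × 10³ °C (3 s.f., last digit at the 10^1 place).
7.562 × 6.5 = 49.153 → 49 °C (2 s.f., last digit at the 10^0 place).
Difference: 2380.273 °C; keep the coarser place, 10^1.
Result: 2.38 × 10³ °C.

2.38 × 10³ °C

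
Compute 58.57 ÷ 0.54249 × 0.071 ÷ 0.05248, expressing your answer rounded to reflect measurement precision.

58.57 ÷ 0.54249 × 0.071 ÷ 0.05248 = 146.065620969…
Multiplication/division keeps the fewest significant figures: 58.57 → 4 s.f., 0.54249 → 5 s.f., 0.071 → 2 s.f., 0.05248 → 4 s.f.; limit is 2.
Rounded to 2 significant figures: 1.5 × 10².

1.5 × 10²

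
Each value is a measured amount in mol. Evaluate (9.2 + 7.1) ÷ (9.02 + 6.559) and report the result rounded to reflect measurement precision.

9.2 + 7.1 = 16.3, limited to 1 d.p. → 3 s.f.; 9.02 + 6.559 = 15.579, limited to 2 d.p. → 4 s.f.
Carrying full precision, 16.3 ÷ 15.579 = 1.04628024905…; keep min(3, 4) = 3 s.f.
Rounded to 3 significant figures: 1.05.

1.05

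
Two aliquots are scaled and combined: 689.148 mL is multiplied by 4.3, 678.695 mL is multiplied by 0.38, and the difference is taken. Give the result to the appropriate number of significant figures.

2.7 × 10^3 mL

689.148 × 4.3 = 2963.3364 → 3.0 × 10^3 mL (2 s.f., last digit at the 10^2 place).
678.695 × 0.38 = 257.9041 → 2.6 × 10^2 mL (2 s.f., last digit at the 10^1 place).
Difference: 2705.4323 mL; keep the coarser place, 10^2.
Result: 2.7 × 10^3 mL.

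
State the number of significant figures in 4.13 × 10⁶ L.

4.13 × 10⁶: in scientific notation every digit of the coefficient is significant.

3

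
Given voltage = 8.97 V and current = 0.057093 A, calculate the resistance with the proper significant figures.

resistance = 8.97 V ÷ 0.057093 A = 157.11208029… Ω.
8.97 has 3 significant figures; 0.057093 has 5.
Division/multiplication keeps the fewest: 3 significant figures.
Rounded: 157 Ω.

157 Ω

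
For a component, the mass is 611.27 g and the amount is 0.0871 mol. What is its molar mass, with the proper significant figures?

7.02 × 10³ g/mol

molar mass = 611.27 g ÷ 0.0871 mol = 7018.02525832… g/mol.
611.27 has 5 significant figures; 0.0871 has 3.
Division/multiplication keeps the fewest: 3 significant figures.
Rounded: 7.02 × 10³ g/mol.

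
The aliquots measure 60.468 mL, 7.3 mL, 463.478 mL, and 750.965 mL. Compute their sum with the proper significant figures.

1.2822 × 10^3 mL

60.468 mL + 7.3 mL + 463.478 mL + 750.965 mL = 1282.211 mL.
Addition/subtraction keeps the fewest decimal places: 60.468 → 3 decimal places, 7.3 → 1 decimal place, 463.478 → 3 decimal places, 750.965 → 3 decimal places; limit is 1.
Rounded to 1 decimal place: 1.2822 × 10^3 mL.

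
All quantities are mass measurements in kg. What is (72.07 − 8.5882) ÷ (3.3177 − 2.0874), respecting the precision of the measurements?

51.60

72.07 − 8.5882 = 63.4818, limited to 2 d.p. → 4 s.f.; 3.3177 − 2.0874 = 1.2303, limited to 4 d.p. → 5 s.f.
Carrying full precision, 63.4818 ÷ 1.2303 = 51.5986344794…; keep min(4, 5) = 4 s.f.
Rounded to 4 significant figures: 51.60.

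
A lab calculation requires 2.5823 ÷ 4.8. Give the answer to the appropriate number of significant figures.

2.5823 ÷ 4.8 = 0.537979166667…
Multiplication/division keeps the fewest significant figures: 2.5823 → 5 s.f., 4.8 → 2 s.f.; limit is 2.
Rounded to 2 significant figures: 5.4 × 10⁻¹.

5.4 × 10⁻¹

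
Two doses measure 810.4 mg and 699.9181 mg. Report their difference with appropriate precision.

110.5 mg

810.4 mg − 699.9181 mg = 110.4819 mg.
Addition/subtraction keeps the fewest decimal places: 810.4 → 1 decimal place, 699.9181 → 4 decimal places; limit is 1.
Rounded to 1 decimal place: 110.5 mg.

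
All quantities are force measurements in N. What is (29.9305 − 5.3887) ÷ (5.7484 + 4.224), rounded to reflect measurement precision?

29.9305 − 5.3887 = 24.5418, limited to 4 d.p. → 6 s.f.; 5.7484 + 4.224 = 9.9724, limited to 3 d.p. → 4 s.f.
Carrying full precision, 24.5418 ÷ 9.9724 = 2.4609722835…; keep min(6, 4) = 4 s.f.
Rounded to 4 significant figures: 2.461.

2.461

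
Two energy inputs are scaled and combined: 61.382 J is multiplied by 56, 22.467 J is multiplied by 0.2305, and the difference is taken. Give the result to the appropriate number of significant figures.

3.4 × 10^3 J

61.382 × 56 = 3437.392 → 3.4 × 10^3 J (2 s.f., last digit at the 10^2 place).
22.467 × 0.2305 = 5.1786435 → 5.179 J (4 s.f., last digit at the 10^-3 place).
Difference: 3432.2133565 J; keep the coarser place, 10^2.
Result: 3.4 × 10^3 J.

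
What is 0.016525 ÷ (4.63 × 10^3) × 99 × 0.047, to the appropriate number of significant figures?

1.7 × 10^-5

0.016525 ÷ (4.63 × 10^3) × 99 × 0.047 = 0.0000166070896328…
Multiplication/division keeps the fewest significant figures: 0.016525 → 5 s.f., 4.63 × 10^3 → 3 s.f., 99 → 2 s.f., 0.047 → 2 s.f.; limit is 2.
Rounded to 2 significant figures: 1.7 × 10^-5.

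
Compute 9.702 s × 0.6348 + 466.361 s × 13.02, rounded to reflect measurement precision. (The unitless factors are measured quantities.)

9.702 × 0.6348 = 6.1588296 → 6.159 s (4 s.f., last digit at the 10^-3 place).
466.361 × 13.02 = 6072.02022 → 6072 s (4 s.f., last digit at the 10^0 place).
Sum: 6078.1790496 s; keep the coarser place, 10^0.
Result: 6078 s.

6078 s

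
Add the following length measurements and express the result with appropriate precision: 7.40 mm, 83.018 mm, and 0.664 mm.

91.08 mm

7.40 mm + 83.018 mm + 0.664 mm = 91.082 mm.
Addition/subtraction keeps the fewest decimal places: 7.40 → 2 decimal places, 83.018 → 3 decimal places, 0.664 → 3 decimal places; limit is 2.
Rounded to 2 decimal places: 91.08 mm.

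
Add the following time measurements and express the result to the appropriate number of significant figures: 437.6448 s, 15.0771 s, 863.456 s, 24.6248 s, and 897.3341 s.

437.6448 s + 15.0771 s + 863.456 s + 24.6248 s + 897.3341 s = 2238.1368 s.
Addition/subtraction keeps the fewest decimal places: 437.6448 → 4 decimal places, 15.0771 → 4 decimal places, 863.456 → 3 decimal places, 24.6248 → 4 decimal places, 897.3341 → 4 decimal places; limit is 3.
Rounded to 3 decimal places: 2238.137 s.

2238.137 s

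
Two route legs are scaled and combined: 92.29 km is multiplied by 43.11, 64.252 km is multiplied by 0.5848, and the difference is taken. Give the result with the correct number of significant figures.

92.29 × 43.11 = 3978.6219 → 3979 km (4 s.f., last digit at the 10^0 place).
64.252 × 0.5848 = 37.5745696 → 37.57 km (4 s.f., last digit at the 10^-2 place).
Difference: 3941.0473304 km; keep the coarser place, 10^0.
Result: 3941 km.

3941 km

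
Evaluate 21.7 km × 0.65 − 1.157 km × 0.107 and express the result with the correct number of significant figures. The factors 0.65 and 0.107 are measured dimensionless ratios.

21.7 × 0.65 = 14.105 → 14 km (2 s.f., last digit at the 10^0 place).
1.157 × 0.107 = 0.123799 → 0.124 km (3 s.f., last digit at the 10^-3 place).
Difference: 13.981201 km; keep the coarser place, 10^0.
Result: 14 km.

14 km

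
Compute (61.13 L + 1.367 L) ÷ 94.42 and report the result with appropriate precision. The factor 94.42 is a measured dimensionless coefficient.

0.6619 L

61.13 L + 1.367 L = 62.497 L; the sum is limited to 2 decimal places (4 s.f.).
Carrying full precision, 62.497 ÷ 94.42 = 0.661904257573… L; 94.42 has 4 s.f., so the result keeps min(4, 4) = 4 s.f.
Rounded to 4 significant figures: 0.6619 L.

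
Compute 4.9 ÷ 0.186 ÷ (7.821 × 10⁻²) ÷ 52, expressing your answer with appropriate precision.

4.9 ÷ 0.186 ÷ (7.821 × 10⁻²) ÷ 52 = 6.47765041395…
Multiplication/division keeps the fewest significant figures: 4.9 → 2 s.f., 0.186 → 3 s.f., 7.821 × 10⁻² → 4 s.f., 52 → 2 s.f.; limit is 2.
Rounded to 2 significant figures: 6.5.

6.5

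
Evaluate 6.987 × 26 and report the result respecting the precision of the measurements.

1.8 × 10^2

6.987 × 26 = 181.662
Multiplication/division keeps the fewest significant figures: 6.987 → 4 s.f., 26 → 2 s.f.; limit is 2.
Rounded to 2 significant figures: 1.8 × 10^2.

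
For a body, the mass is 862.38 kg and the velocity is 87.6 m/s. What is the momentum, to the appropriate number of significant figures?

7.55 × 10^4 kg·m/s

momentum = 862.38 kg × 87.6 m/s = 75544.488 kg·m/s.
862.38 has 5 significant figures; 87.6 has 3.
Division/multiplication keeps the fewest: 3 significant figures.
Rounded: 7.55 × 10^4 kg·m/s.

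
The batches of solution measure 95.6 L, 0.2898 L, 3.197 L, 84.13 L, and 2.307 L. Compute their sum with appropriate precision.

185.5 L

95.6 L + 0.2898 L + 3.197 L + 84.13 L + 2.307 L = 185.5238 L.
Addition/subtraction keeps the fewest decimal places: 95.6 → 1 decimal place, 0.2898 → 4 decimal places, 3.197 → 3 decimal places, 84.13 → 2 decimal places, 2.307 → 3 decimal places; limit is 1.
Rounded to 1 decimal place: 185.5 L.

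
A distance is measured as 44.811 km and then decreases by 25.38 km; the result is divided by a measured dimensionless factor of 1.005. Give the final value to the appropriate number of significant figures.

44.811 km − 25.38 km = 19.431 km; the difference is limited to 2 decimal places (4 s.f.).
Carrying full precision, 19.431 ÷ 1.005 = 19.3343283582… km; 1.005 has 4 s.f., so the result keeps min(4, 4) = 4 s.f.
Rounded to 4 significant figures: 19.33 km.

19.33 km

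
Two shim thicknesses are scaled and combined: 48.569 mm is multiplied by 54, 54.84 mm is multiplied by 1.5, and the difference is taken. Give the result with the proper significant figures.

48.569 × 54 = 2622.726 → 2.6 × 10^3 mm (2 s.f., last digit at the 10^2 place).
54.84 × 1.5 = 82.26 → 82 mm (2 s.f., last digit at the 10^0 place).
Difference: 2540.466 mm; keep the coarser place, 10^2.
Result: 2.5 × 10^3 mm.

2.5 × 10^3 mm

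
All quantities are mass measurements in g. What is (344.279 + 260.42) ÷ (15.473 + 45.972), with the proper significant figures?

344.279 + 260.42 = 604.699, limited to 2 d.p. → 5 s.f.; 15.473 + 45.972 = 61.445, limited to 3 d.p. → 5 s.f.
Carrying full precision, 604.699 ÷ 61.445 = 9.84130523232…; keep min(5, 5) = 5 s.f.
Rounded to 5 significant figures: 9.8413.

9.8413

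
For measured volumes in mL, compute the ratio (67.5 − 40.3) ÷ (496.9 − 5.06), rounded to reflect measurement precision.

0.0553

67.5 − 40.3 = 27.2, limited to 1 d.p. → 3 s.f.; 496.9 − 5.06 = 491.84, limited to 1 d.p. → 4 s.f.
Carrying full precision, 27.2 ÷ 491.84 = 0.0553025374105…; keep min(3, 4) = 3 s.f.
Rounded to 3 significant figures: 0.0553.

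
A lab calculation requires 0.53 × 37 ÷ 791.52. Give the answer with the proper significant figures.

0.53 × 37 ÷ 791.52 = 0.0247751162321…
Multiplication/division keeps the fewest significant figures: 0.53 → 2 s.f., 37 → 2 s.f., 791.52 → 5 s.f.; limit is 2.
Rounded to 2 significant figures: 0.025.

0.025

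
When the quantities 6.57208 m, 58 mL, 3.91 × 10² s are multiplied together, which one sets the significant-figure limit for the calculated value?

58 mL

6.57208 m → 6 s.f.; 58 mL → 2 s.f.; 3.91 × 10² s → 3 s.f.
The fewest is 2 significant figures, from 58 mL.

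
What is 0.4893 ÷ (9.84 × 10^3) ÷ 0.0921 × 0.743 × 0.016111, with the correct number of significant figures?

0.4893 ÷ (9.84 × 10^3) ÷ 0.0921 × 0.743 × 0.016111 = 0.0000064629649185…
Multiplication/division keeps the fewest significant figures: 0.4893 → 4 s.f., 9.84 × 10^3 → 3 s.f., 0.0921 → 3 s.f., 0.743 → 3 s.f., 0.016111 → 5 s.f.; limit is 3.
Rounded to 3 significant figures: 6.46 × 10^-6.

6.46 × 10^-6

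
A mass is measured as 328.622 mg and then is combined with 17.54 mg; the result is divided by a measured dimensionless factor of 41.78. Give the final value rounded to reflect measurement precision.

8.285 mg

328.622 mg + 17.54 mg = 346.162 mg; the sum is limited to 2 decimal places (5 s.f.).
Carrying full precision, 346.162 ÷ 41.78 = 8.28535184299… mg; 41.78 has 4 s.f., so the result keeps min(5, 4) = 4 s.f.
Rounded to 4 significant figures: 8.285 mg.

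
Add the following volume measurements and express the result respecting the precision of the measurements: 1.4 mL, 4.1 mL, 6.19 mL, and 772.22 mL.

1.4 mL + 4.1 mL + 6.19 mL + 772.22 mL = 783.91 mL.
Addition/subtraction keeps the fewest decimal places: 1.4 → 1 decimal place, 4.1 → 1 decimal place, 6.19 → 2 decimal places, 772.22 → 2 decimal places; limit is 1.
Rounded to 1 decimal place: 783.9 mL.

783.9 mL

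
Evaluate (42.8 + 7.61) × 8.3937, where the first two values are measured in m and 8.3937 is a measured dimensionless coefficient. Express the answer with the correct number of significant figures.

4.23 × 10² m

42.8 m + 7.61 m = 50.41 m; the sum is limited to 1 decimal place (3 s.f.).
Carrying full precision, 50.41 × 8.3937 = 423.126417 m; 8.3937 has 5 s.f., so the result keeps min(3, 5) = 3 s.f.
Rounded to 3 significant figures: 4.23 × 10² m.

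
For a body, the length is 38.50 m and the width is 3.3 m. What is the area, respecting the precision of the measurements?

1.3 × 10² m²

area = 38.50 m × 3.3 m = 127.05 m².
38.50 has 4 significant figures; 3.3 has 2.
Division/multiplication keeps the fewest: 2 significant figures.
Rounded: 1.3 × 10² m².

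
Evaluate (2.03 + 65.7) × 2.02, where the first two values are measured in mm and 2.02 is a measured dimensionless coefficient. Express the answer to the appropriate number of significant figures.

137 mm

2.03 mm + 65.7 mm = 67.73 mm; the sum is limited to 1 decimal place (3 s.f.).
Carrying full precision, 67.73 × 2.02 = 136.8146 mm; 2.02 has 3 s.f., so the result keeps min(3, 3) = 3 s.f.
Rounded to 3 significant figures: 137 mm.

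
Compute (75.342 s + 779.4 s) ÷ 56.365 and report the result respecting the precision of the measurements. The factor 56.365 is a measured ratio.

75.342 s + 779.4 s = 854.742 s; the sum is limited to 1 decimal place (4 s.f.).
Carrying full precision, 854.742 ÷ 56.365 = 15.1644105385… s; 56.365 has 5 s.f., so the result keeps min(4, 5) = 4 s.f.
Rounded to 4 significant figures: 15.16 s.

15.16 s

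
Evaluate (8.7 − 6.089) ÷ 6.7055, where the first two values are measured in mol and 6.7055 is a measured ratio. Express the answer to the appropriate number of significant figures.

3.9 × 10⁻¹ mol

8.7 mol − 6.089 mol = 2.611 mol; the difference is limited to 1 decimal place (2 s.f.).
Carrying full precision, 2.611 ÷ 6.7055 = 0.38938185072… mol; 6.7055 has 5 s.f., so the result keeps min(2, 5) = 2 s.f.
Rounded to 2 significant figures: 3.9 × 10⁻¹ mol.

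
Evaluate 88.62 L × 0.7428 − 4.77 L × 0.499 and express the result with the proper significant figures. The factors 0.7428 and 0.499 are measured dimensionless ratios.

63.45 L

88.62 × 0.7428 = 65.826936 → 65.83 L (4 s.f., last digit at the 10^-2 place).
4.77 × 0.499 = 2.38023 → 2.38 L (3 s.f., last digit at the 10^-2 place).
Difference: 63.446706 L; keep the coarser place, 10^-2.
Result: 63.45 L.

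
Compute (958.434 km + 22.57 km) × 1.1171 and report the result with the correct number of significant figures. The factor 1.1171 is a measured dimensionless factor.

1095.9 km

958.434 km + 22.57 km = 981.004 km; the sum is limited to 2 decimal places (5 s.f.).
Carrying full precision, 981.004 × 1.1171 = 1095.8795684 km; 1.1171 has 5 s.f., so the result keeps min(5, 5) = 5 s.f.
Rounded to 5 significant figures: 1095.9 km.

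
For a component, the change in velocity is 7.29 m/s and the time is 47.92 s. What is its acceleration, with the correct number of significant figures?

0.152 m/s²

acceleration = 7.29 m/s ÷ 47.92 s = 0.152128547579… m/s².
7.29 has 3 significant figures; 47.92 has 4.
Division/multiplication keeps the fewest: 3 significant figures.
Rounded: 0.152 m/s².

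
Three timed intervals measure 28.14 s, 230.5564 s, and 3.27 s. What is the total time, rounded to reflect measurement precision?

2.6197 × 10² s

28.14 s + 230.5564 s + 3.27 s = 261.9664 s.
Addition/subtraction keeps the fewest decimal places: 28.14 → 2 decimal places, 230.5564 → 4 decimal places, 3.27 → 2 decimal places; limit is 2.
Rounded to 2 decimal places: 2.6197 × 10² s.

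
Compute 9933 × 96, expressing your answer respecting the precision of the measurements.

9933 × 96 = 953568
Multiplication/division keeps the fewest significant figures: 9933 → 4 s.f., 96 → 2 s.f.; limit is 2.
Rounded to 2 significant figures: 9.5 × 10^5.

9.5 × 10^5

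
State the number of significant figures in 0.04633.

0.04633: leading zeros are not significant.

4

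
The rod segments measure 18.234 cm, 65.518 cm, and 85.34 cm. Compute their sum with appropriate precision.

18.234 cm + 65.518 cm + 85.34 cm = 169.092 cm.
Addition/subtraction keeps the fewest decimal places: 18.234 → 3 decimal places, 65.518 → 3 decimal places, 85.34 → 2 decimal places; limit is 2.
Rounded to 2 decimal places: 169.09 cm.

169.09 cm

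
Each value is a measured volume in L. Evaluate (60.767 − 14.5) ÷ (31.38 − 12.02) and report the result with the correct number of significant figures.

60.767 − 14.5 = 46.267, limited to 1 d.p. → 3 s.f.; 31.38 − 12.02 = 19.36, limited to 2 d.p. → 4 s.f.
Carrying full precision, 46.267 ÷ 19.36 = 2.38982438017…; keep min(3, 4) = 3 s.f.
Rounded to 3 significant figures: 2.39.

2.39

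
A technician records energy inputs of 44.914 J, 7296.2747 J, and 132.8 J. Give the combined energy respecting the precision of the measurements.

7.4740 × 10^3 J

44.914 J + 7296.2747 J + 132.8 J = 7473.9887 J.
Addition/subtraction keeps the fewest decimal places: 44.914 → 3 decimal places, 7296.2747 → 4 decimal places, 132.8 → 1 decimal place; limit is 1.
Rounded to 1 decimal place: 7.4740 × 10^3 J.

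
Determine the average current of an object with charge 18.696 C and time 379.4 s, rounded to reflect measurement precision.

average current = 18.696 C ÷ 379.4 s = 0.0492778070638… A.
18.696 has 5 significant figures; 379.4 has 4.
Division/multiplication keeps the fewest: 4 significant figures.
Rounded: 0.04928 A.

0.04928 A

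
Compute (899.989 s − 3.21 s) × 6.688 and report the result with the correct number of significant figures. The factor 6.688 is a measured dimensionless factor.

899.989 s − 3.21 s = 896.779 s; the difference is limited to 2 decimal places (5 s.f.).
Carrying full precision, 896.779 × 6.688 = 5997.657952 s; 6.688 has 4 s.f., so the result keeps min(5, 4) = 4 s.f.
Rounded to 4 significant figures: 5998 s.

5998 s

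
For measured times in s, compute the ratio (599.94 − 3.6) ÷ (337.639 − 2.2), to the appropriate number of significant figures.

599.94 − 3.6 = 596.34, limited to 1 d.p. → 4 s.f.; 337.639 − 2.2 = 335.439, limited to 1 d.p. → 4 s.f.
Carrying full precision, 596.34 ÷ 335.439 = 1.77778970245…; keep min(4, 4) = 4 s.f.
Rounded to 4 significant figures: 1.778.

1.778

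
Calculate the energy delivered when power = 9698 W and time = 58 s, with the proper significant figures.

5.6 × 10^5 J

energy delivered = 9698 W × 58 s = 562484 J.
9698 has 4 significant figures; 58 has 2.
Division/multiplication keeps the fewest: 2 significant figures.
Rounded: 5.6 × 10^5 J.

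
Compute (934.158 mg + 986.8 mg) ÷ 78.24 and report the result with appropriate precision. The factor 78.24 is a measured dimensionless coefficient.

934.158 mg + 986.8 mg = 1920.958 mg; the sum is limited to 1 decimal place (5 s.f.).
Carrying full precision, 1920.958 ÷ 78.24 = 24.5521216769… mg; 78.24 has 4 s.f., so the result keeps min(5, 4) = 4 s.f.
Rounded to 4 significant figures: 24.55 mg.

24.55 mg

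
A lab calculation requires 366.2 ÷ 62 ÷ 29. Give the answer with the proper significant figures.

2.0 × 10^-1

366.2 ÷ 62 ÷ 29 = 0.203670745273…
Multiplication/division keeps the fewest significant figures: 366.2 → 4 s.f., 62 → 2 s.f., 29 → 2 s.f.; limit is 2.
Rounded to 2 significant figures: 2.0 × 10^-1.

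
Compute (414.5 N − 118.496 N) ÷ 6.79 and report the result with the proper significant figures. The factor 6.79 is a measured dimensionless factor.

43.6 N

414.5 N − 118.496 N = 296.004 N; the difference is limited to 1 decimal place (4 s.f.).
Carrying full precision, 296.004 ÷ 6.79 = 43.5941089838… N; 6.79 has 3 s.f., so the result keeps min(4, 3) = 3 s.f.
Rounded to 3 significant figures: 43.6 N.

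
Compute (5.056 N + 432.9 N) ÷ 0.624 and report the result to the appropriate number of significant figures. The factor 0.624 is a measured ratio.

5.056 N + 432.9 N = 437.956 N; the sum is limited to 1 decimal place (4 s.f.).
Carrying full precision, 437.956 ÷ 0.624 = 701.852564103… N; 0.624 has 3 s.f., so the result keeps min(4, 3) = 3 s.f.
Rounded to 3 significant figures: 702 N.

702 N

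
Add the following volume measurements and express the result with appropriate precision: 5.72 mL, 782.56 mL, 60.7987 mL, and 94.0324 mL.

5.72 mL + 782.56 mL + 60.7987 mL + 94.0324 mL = 943.1111 mL.
Addition/subtraction keeps the fewest decimal places: 5.72 → 2 decimal places, 782.56 → 2 decimal places, 60.7987 → 4 decimal places, 94.0324 → 4 decimal places; limit is 2.
Rounded to 2 decimal places: 943.11 mL.

943.11 mL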